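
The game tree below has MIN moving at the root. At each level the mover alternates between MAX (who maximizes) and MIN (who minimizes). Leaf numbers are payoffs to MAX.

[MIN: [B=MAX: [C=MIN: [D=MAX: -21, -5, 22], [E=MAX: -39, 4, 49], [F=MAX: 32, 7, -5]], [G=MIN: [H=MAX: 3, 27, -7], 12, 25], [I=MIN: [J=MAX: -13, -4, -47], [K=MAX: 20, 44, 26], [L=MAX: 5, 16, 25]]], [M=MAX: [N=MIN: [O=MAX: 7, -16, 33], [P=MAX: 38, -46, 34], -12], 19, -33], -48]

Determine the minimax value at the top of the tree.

D (MAX): max(-21, -5, 22) = 22
E (MAX): max(-39, 4, 49) = 49
F (MAX): max(32, 7, -5) = 32
C (MIN): min(22, 49, 32) = 22
H (MAX): max(3, 27, -7) = 27
G (MIN): min(27, 12, 25) = 12
J (MAX): max(-13, -4, -47) = -4
K (MAX): max(20, 44, 26) = 44
L (MAX): max(5, 16, 25) = 25
I (MIN): min(-4, 44, 25) = -4
B (MAX): max(22, 12, -4) = 22
O (MAX): max(7, -16, 33) = 33
P (MAX): max(38, -46, 34) = 38
N (MIN): min(33, 38, -12) = -12
M (MAX): max(-12, 19, -33) = 19
Root (MIN): min(22, 19, -48) = -48

-48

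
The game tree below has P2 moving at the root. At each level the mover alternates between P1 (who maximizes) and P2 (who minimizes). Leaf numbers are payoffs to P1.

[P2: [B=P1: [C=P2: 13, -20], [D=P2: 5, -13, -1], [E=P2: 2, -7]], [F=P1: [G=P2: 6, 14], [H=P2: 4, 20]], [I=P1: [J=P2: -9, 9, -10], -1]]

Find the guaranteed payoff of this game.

C (P2): min(13, -20) = -20
D (P2): min(5, -13, -1) = -13
E (P2): min(2, -7) = -7
B (P1): max(-20, -13, -7) = -7
G (P2): min(6, 14) = 6
H (P2): min(4, 20) = 4
F (P1): max(6, 4) = 6
J (P2): min(-9, 9, -10) = -10
I (P1): max(-10, -1) = -1
Root (P2): min(-7, 6, -1) = -7

-7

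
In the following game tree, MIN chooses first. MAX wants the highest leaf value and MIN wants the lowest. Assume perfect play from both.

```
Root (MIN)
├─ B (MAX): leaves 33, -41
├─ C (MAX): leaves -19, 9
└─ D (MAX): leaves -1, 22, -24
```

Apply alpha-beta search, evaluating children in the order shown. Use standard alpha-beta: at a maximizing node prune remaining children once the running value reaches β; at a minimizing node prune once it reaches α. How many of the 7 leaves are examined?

6

B [α=-∞,β=+∞]: v=33
C [α=-∞,β=33]: v=9
D [α=-∞,β=9]: v=22 after child 2 ≥ β → β-cutoff, skip 1
Root [α=-∞,β=+∞]: v=9
Leaves evaluated: 6 of 7.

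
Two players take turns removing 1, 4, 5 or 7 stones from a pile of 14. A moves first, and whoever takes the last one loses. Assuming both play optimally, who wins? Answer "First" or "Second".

Compute winning (W) and losing (L) positions by backward induction:
i:   0  1  2  3  4  5  6  7  8  9 10 11 12 13 14
     W  L  W  L  W  W  W  W  W  L  W  L  W  W  W
Position 14 is W, so the first player wins.

First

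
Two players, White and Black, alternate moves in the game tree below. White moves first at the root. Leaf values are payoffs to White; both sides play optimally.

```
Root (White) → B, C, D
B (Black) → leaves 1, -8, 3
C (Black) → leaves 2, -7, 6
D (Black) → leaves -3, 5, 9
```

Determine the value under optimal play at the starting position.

B (Black): min(1, -8, 3) = -8
C (Black): min(2, -7, 6) = -7
D (Black): min(-3, 5, 9) = -3
Root (White): max(-8, -7, -3) = -3

-3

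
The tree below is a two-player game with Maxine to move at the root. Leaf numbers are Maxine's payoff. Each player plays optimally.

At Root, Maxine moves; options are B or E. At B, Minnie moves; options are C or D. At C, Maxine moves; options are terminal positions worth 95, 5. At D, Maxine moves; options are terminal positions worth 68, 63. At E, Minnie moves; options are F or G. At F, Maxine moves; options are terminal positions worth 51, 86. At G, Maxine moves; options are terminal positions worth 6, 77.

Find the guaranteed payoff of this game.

C (Maxine): max(95, 5) = 95
D (Maxine): max(68, 63) = 68
B (Minnie): min(95, 68) = 68
F (Maxine): max(51, 86) = 86
G (Maxine): max(6, 77) = 77
E (Minnie): min(86, 77) = 77
Root (Maxine): max(68, 77) = 77

77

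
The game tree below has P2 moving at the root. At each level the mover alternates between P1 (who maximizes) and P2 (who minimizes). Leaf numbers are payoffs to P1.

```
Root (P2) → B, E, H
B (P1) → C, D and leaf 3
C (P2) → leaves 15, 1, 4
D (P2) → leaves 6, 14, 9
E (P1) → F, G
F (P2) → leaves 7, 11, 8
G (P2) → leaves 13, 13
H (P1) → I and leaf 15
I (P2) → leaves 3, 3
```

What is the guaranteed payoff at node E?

13

F: min(7, 11, 8) = 7
G: min(13, 13) = 13
E: max(7, 13) = 13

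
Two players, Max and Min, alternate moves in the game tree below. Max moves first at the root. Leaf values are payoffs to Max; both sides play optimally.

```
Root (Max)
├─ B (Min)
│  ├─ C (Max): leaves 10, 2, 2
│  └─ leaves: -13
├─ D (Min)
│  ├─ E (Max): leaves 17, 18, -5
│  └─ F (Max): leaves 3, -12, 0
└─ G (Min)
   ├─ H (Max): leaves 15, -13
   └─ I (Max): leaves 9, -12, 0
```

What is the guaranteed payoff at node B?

C: max(10, 2, 2) = 10
B: min(10, -13) = -13

-13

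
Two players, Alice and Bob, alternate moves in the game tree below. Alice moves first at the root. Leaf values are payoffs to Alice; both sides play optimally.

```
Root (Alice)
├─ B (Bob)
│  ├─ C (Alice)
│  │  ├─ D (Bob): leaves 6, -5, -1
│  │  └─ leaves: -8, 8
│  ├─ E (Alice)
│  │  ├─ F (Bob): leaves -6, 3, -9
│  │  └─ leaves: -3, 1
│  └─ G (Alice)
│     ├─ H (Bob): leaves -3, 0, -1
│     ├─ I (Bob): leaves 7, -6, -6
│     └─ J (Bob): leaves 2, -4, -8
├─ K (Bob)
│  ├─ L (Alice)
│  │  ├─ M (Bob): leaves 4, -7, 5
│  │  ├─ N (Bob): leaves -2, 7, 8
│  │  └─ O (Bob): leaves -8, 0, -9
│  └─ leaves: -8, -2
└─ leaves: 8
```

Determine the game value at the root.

8

D (Bob): min(6, -5, -1) = -5
C (Alice): max(-5, -8, 8) = 8
F (Bob): min(-6, 3, -9) = -9
E (Alice): max(-9, -3, 1) = 1
H (Bob): min(-3, 0, -1) = -3
I (Bob): min(7, -6, -6) = -6
J (Bob): min(2, -4, -8) = -8
G (Alice): max(-3, -6, -8) = -3
B (Bob): min(8, 1, -3) = -3
M (Bob): min(4, -7, 5) = -7
N (Bob): min(-2, 7, 8) = -2
O (Bob): min(-8, 0, -9) = -9
L (Alice): max(-7, -2, -9) = -2
K (Bob): min(-2, -8, -2) = -8
Root (Alice): max(-3, -8, 8) = 8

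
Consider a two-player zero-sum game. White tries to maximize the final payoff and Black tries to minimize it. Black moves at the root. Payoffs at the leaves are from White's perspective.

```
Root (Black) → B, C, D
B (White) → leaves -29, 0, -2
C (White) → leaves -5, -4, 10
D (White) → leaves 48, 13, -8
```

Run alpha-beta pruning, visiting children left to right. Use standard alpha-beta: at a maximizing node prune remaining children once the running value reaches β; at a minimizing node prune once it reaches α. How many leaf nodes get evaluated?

B [α=-∞,β=+∞]: v=0
C [α=-∞,β=0]: v=10
D [α=-∞,β=0]: v=48 after child 1 ≥ β → β-cutoff, skip 2
Root [α=-∞,β=+∞]: v=0
Leaves evaluated: 7 of 9.

7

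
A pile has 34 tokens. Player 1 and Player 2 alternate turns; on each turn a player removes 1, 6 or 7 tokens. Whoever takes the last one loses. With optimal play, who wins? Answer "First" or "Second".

First

Mark each pile size as W (mover wins) or L (mover loses):
i:   0  1  2  3  4  5  6  7  8  9 10 11 12 13 14 15 16 17 18 19 20 21 22 23 24 25 26 27 28 29 30 31 32 33 34
     W  L  W  L  W  L  W  W  W  W  W  W  W  L  W  L  W  L  W  W  W  W  W  W  W  L  W  L  W  L  W  W  W  W  W
Position 34 is W, so the first player wins.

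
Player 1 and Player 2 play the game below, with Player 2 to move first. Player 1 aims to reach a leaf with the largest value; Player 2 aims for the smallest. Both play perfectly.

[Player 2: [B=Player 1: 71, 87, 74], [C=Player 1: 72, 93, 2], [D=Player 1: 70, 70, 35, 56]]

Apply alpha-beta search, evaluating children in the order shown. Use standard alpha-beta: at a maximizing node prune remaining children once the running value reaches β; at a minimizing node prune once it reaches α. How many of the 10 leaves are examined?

B [α=-∞,β=+∞]: v=87
C [α=-∞,β=87]: v=93 after child 2 ≥ β → β-cutoff, skip 1
D [α=-∞,β=87]: v=70
Root [α=-∞,β=+∞]: v=70
Leaves evaluated: 9 of 10.

9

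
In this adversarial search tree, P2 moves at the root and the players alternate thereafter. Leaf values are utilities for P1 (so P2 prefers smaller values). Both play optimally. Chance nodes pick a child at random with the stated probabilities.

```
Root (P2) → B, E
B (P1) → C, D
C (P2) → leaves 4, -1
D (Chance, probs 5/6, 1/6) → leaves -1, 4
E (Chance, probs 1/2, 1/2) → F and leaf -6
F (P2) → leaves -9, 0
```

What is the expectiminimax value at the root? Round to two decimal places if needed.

C (P2): min(4, -1) = -1
D (Chance): 5/6·-1 + 1/6·4 = -0.17
B (P1): max(-1, -0.17) = -0.17
F (P2): min(-9, 0) = -9
E (Chance): 1/2·-9 + 1/2·-6 = -7.5
Root (P2): min(-0.17, -7.5) = -7.5

-7.5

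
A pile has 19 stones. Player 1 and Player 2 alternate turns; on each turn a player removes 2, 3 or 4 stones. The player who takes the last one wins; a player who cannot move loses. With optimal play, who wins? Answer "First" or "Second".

Second

W/L table (W = player to move can force a win):
i:   0  1  2  3  4  5  6  7  8  9 10 11 12 13 14 15 16 17 18 19
     L  L  W  W  W  W  L  L  W  W  W  W  L  L  W  W  W  W  L  L
Position 19 is L, so the second player wins.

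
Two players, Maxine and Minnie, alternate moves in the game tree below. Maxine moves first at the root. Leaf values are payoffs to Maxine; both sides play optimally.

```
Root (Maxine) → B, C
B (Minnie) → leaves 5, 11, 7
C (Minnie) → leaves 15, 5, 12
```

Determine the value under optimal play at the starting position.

B (Minnie): min(5, 11, 7) = 5
C (Minnie): min(15, 5, 12) = 5
Root (Maxine): max(5, 5) = 5

5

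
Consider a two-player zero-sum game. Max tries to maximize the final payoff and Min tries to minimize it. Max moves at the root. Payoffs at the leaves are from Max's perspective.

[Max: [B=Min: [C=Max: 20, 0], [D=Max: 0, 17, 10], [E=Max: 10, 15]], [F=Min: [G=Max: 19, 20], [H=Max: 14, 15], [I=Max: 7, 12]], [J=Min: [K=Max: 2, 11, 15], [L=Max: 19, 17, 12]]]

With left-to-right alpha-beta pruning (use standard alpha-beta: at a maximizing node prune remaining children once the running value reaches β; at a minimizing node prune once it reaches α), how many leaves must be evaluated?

C [α=-∞,β=+∞]: v=20
D [α=-∞,β=20]: v=17
E [α=-∞,β=17]: v=15
B [α=-∞,β=+∞]: v=15
G [α=15,β=+∞]: v=20
H [α=15,β=20]: v=15
F [α=15,β=+∞]: v=15 after child 2 ≤ α → α-cutoff, skip 1
K [α=15,β=+∞]: v=15
J [α=15,β=+∞]: v=15 after child 1 ≤ α → α-cutoff, skip 1
Root [α=-∞,β=+∞]: v=15
Leaves evaluated: 14 of 19.

14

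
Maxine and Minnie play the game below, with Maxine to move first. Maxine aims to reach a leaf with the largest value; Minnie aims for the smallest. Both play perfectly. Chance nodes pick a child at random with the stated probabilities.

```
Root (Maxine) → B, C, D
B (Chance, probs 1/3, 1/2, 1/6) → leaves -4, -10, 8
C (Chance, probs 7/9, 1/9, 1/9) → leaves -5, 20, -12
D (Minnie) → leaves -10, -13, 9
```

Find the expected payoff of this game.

B (Chance): 1/3·-4 + 1/2·-10 + 1/6·8 = -5
C (Chance): 7/9·-5 + 1/9·20 + 1/9·-12 = -3
D (Minnie): min(-10, -13, 9) = -13
Root (Maxine): max(-5, -3, -13) = -3

-3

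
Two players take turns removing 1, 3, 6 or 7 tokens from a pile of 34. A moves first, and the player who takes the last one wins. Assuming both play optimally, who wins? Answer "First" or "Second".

Mark each pile size as W (mover wins) or L (mover loses):
i:   0  1  2  3  4  5  6  7  8  9 10 11 12 13 14 15 16 17 18 19 20 21 22 23 24 25 26 27 28 29 30 31 32 33 34
     L  W  L  W  L  W  W  W  W  W  W  W  L  W  L  W  L  W  W  W  W  W  W  W  L  W  L  W  L  W  W  W  W  W  W
Position 34 is W, so the first player wins.

First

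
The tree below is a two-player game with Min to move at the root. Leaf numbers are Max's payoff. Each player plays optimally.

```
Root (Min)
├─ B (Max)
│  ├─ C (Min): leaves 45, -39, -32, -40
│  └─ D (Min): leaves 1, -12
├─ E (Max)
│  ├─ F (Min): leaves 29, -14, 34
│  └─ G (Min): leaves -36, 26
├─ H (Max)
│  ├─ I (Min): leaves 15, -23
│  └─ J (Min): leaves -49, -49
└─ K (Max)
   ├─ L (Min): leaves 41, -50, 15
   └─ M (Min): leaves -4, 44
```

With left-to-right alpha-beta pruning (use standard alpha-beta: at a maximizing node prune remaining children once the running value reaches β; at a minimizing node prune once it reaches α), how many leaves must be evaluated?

18

C [α=-∞,β=+∞]: v=-40
D [α=-40,β=+∞]: v=-12
B [α=-∞,β=+∞]: v=-12
F [α=-∞,β=-12]: v=-14
G [α=-14,β=-12]: v=-36 after child 1 ≤ α → α-cutoff, skip 1
E [α=-∞,β=-12]: v=-14
I [α=-∞,β=-14]: v=-23
J [α=-23,β=-14]: v=-49 after child 1 ≤ α → α-cutoff, skip 1
H [α=-∞,β=-14]: v=-23
L [α=-∞,β=-23]: v=-50
M [α=-50,β=-23]: v=-4
K [α=-∞,β=-23]: v=-4
Root [α=-∞,β=+∞]: v=-23
Leaves evaluated: 18 of 20.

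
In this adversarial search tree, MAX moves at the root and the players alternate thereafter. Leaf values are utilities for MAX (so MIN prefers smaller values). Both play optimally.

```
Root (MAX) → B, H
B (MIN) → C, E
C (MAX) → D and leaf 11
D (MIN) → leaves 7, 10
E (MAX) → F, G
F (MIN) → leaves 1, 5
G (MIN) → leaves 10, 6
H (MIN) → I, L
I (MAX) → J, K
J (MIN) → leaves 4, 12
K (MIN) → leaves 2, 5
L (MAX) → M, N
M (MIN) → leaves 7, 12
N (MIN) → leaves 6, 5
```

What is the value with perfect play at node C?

11

D: min(7, 10) = 7
C: max(7, 11) = 11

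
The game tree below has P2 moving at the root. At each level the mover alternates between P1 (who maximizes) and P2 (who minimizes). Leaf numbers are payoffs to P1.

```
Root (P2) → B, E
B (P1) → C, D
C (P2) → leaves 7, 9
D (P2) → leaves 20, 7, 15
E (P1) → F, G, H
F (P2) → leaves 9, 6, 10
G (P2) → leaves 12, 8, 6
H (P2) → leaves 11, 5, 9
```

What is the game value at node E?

F: min(9, 6, 10) = 6
G: min(12, 8, 6) = 6
H: min(11, 5, 9) = 5
E: max(6, 6, 5) = 6

6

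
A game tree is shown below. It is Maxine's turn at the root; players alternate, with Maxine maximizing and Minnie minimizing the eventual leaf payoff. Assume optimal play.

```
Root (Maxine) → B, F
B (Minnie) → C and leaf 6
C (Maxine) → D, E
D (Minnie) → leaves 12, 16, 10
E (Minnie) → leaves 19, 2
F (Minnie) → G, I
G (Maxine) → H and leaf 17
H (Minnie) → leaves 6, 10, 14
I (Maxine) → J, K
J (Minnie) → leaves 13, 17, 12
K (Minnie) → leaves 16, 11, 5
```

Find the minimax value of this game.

12

D (Minnie): min(12, 16, 10) = 10
E (Minnie): min(19, 2) = 2
C (Maxine): max(10, 2) = 10
B (Minnie): min(10, 6) = 6
H (Minnie): min(6, 10, 14) = 6
G (Maxine): max(6, 17) = 17
J (Minnie): min(13, 17, 12) = 12
K (Minnie): min(16, 11, 5) = 5
I (Maxine): max(12, 5) = 12
F (Minnie): min(17, 12) = 12
Root (Maxine): max(6, 12) = 12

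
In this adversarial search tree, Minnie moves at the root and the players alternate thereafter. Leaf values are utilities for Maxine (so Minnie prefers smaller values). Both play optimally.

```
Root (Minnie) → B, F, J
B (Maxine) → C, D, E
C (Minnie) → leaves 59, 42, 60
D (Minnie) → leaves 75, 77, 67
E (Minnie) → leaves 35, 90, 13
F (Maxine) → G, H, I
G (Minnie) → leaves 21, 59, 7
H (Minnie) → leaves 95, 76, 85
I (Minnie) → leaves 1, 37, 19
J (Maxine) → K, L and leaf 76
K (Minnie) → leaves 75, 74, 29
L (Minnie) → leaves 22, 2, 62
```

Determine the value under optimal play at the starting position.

C (Minnie): min(59, 42, 60) = 42
D (Minnie): min(75, 77, 67) = 67
E (Minnie): min(35, 90, 13) = 13
B (Maxine): max(42, 67, 13) = 67
G (Minnie): min(21, 59, 7) = 7
H (Minnie): min(95, 76, 85) = 76
I (Minnie): min(1, 37, 19) = 1
F (Maxine): max(7, 76, 1) = 76
K (Minnie): min(75, 74, 29) = 29
L (Minnie): min(22, 2, 62) = 2
J (Maxine): max(29, 2, 76) = 76
Root (Minnie): min(67, 76, 76) = 67

67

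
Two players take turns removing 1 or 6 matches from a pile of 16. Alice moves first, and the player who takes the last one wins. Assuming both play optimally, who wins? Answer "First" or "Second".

Second

Mark each pile size as W (mover wins) or L (mover loses):
i:   0  1  2  3  4  5  6  7  8  9 10 11 12 13 14 15 16
     L  W  L  W  L  W  W  L  W  L  W  L  W  W  L  W  L
Position 16 is L, so the second player wins.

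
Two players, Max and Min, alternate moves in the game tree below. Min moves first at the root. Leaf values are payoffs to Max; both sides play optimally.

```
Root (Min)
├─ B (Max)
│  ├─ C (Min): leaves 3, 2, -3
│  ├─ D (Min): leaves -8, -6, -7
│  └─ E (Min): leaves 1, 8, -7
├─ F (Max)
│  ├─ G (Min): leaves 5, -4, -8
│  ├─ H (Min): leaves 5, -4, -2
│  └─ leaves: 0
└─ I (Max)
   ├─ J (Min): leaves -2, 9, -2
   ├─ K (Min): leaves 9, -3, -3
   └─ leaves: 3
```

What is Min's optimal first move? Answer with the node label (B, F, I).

B

C (Min): min(3, 2, -3) = -3
D (Min): min(-8, -6, -7) = -8
E (Min): min(1, 8, -7) = -7
B (Max): max(-3, -8, -7) = -3
G (Min): min(5, -4, -8) = -8
H (Min): min(5, -4, -2) = -4
F (Max): max(-8, -4, 0) = 0
J (Min): min(-2, 9, -2) = -2
K (Min): min(9, -3, -3) = -3
I (Max): max(-2, -3, 3) = 3
Root (Min): min(-3, 0, 3) = -3
Min picks the child with the lowest value: B (value -3).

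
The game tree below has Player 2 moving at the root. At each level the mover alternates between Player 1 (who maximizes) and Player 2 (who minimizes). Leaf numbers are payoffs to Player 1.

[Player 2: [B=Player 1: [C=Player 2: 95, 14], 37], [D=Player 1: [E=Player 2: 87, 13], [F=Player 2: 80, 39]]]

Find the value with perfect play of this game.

37

C (Player 2): min(95, 14) = 14
B (Player 1): max(14, 37) = 37
E (Player 2): min(87, 13) = 13
F (Player 2): min(80, 39) = 39
D (Player 1): max(13, 39) = 39
Root (Player 2): min(37, 39) = 37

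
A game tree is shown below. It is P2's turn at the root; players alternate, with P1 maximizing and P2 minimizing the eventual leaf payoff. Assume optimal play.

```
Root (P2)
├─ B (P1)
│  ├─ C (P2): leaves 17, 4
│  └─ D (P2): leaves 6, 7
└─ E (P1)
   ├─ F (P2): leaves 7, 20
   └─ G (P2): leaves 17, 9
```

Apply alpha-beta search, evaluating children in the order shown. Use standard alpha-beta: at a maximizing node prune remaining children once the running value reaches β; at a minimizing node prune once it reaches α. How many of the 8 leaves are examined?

C [α=-∞,β=+∞]: v=4
D [α=4,β=+∞]: v=6
B [α=-∞,β=+∞]: v=6
F [α=-∞,β=6]: v=7
E [α=-∞,β=6]: v=7 after child 1 ≥ β → β-cutoff, skip 1
Root [α=-∞,β=+∞]: v=6
Leaves evaluated: 6 of 8.

6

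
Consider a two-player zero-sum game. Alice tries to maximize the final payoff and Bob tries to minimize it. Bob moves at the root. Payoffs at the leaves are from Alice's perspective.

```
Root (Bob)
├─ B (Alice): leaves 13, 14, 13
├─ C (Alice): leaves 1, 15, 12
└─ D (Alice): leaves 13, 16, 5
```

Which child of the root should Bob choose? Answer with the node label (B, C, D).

B (Alice): max(13, 14, 13) = 14
C (Alice): max(1, 15, 12) = 15
D (Alice): max(13, 16, 5) = 16
Root (Bob): min(14, 15, 16) = 14
Bob picks the child with the lowest value: B (value 14).

B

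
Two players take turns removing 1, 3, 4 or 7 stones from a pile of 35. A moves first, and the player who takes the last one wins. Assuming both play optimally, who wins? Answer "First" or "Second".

Positions where the player to move wins (W) vs loses (L):
i:   0  1  2  3  4  5  6  7  8  9 10 11 12 13 14 15 16 17 18 19 20 21 22 23 24 25 26 27 28 29 30 31 32 33 34 35
     L  W  L  W  W  W  W  W  L  W  L  W  W  W  W  W  L  W  L  W  W  W  W  W  L  W  L  W  W  W  W  W  L  W  L  W
Position 35 is W, so the first player wins.

First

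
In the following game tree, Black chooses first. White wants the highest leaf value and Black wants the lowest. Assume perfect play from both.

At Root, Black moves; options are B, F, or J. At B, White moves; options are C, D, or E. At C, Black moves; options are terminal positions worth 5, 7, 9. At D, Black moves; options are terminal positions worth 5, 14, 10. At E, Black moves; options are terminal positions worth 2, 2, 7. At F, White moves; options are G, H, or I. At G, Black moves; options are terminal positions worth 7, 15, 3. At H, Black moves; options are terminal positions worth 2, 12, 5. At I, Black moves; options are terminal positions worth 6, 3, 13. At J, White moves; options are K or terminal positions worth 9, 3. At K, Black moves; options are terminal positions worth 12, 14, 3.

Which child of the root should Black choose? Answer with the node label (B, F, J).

C (Black): min(5, 7, 9) = 5
D (Black): min(5, 14, 10) = 5
E (Black): min(2, 2, 7) = 2
B (White): max(5, 5, 2) = 5
G (Black): min(7, 15, 3) = 3
H (Black): min(2, 12, 5) = 2
I (Black): min(6, 3, 13) = 3
F (White): max(3, 2, 3) = 3
K (Black): min(12, 14, 3) = 3
J (White): max(3, 9, 3) = 9
Root (Black): min(5, 3, 9) = 3
Black picks the child with the lowest value: F (value 3).

F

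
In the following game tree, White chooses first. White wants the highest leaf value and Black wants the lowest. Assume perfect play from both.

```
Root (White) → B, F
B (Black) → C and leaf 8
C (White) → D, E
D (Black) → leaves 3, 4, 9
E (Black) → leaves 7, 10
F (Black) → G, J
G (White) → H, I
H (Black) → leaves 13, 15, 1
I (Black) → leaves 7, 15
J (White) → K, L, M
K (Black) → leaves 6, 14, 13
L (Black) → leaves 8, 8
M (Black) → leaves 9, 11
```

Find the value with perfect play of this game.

7

D (Black): min(3, 4, 9) = 3
E (Black): min(7, 10) = 7
C (White): max(3, 7) = 7
B (Black): min(7, 8) = 7
H (Black): min(13, 15, 1) = 1
I (Black): min(7, 15) = 7
G (White): max(1, 7) = 7
K (Black): min(6, 14, 13) = 6
L (Black): min(8, 8) = 8
M (Black): min(9, 11) = 9
J (White): max(6, 8, 9) = 9
F (Black): min(7, 9) = 7
Root (White): max(7, 7) = 7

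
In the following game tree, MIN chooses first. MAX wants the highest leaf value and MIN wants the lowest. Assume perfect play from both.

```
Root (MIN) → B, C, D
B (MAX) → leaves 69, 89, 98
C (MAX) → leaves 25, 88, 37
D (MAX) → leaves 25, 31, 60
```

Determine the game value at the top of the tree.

B (MAX): max(69, 89, 98) = 98
C (MAX): max(25, 88, 37) = 88
D (MAX): max(25, 31, 60) = 60
Root (MIN): min(98, 88, 60) = 60

60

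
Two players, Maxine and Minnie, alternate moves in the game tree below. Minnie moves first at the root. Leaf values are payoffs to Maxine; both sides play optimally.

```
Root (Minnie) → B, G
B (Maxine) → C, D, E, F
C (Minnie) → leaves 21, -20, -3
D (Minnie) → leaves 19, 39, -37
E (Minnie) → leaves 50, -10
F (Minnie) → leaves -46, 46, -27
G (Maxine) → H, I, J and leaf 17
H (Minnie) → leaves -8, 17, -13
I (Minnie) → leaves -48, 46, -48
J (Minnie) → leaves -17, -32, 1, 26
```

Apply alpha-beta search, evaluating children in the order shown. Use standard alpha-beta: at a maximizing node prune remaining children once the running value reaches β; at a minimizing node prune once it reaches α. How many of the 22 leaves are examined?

C [α=-∞,β=+∞]: v=-20
D [α=-20,β=+∞]: v=-37
E [α=-20,β=+∞]: v=-10
F [α=-10,β=+∞]: v=-46 after child 1 ≤ α → α-cutoff, skip 2
B [α=-∞,β=+∞]: v=-10
H [α=-∞,β=-10]: v=-13
I [α=-13,β=-10]: v=-48 after child 1 ≤ α → α-cutoff, skip 2
J [α=-13,β=-10]: v=-17 after child 1 ≤ α → α-cutoff, skip 3
G [α=-∞,β=-10]: v=17
Root [α=-∞,β=+∞]: v=-10
Leaves evaluated: 15 of 22.

15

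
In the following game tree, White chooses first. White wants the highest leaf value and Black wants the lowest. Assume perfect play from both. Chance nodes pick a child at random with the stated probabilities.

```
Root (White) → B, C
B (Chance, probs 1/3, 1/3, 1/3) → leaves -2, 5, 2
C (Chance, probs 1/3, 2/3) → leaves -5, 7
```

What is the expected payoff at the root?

B (Chance): 1/3·-2 + 1/3·5 + 1/3·2 = 1.67
C (Chance): 1/3·-5 + 2/3·7 = 3
Root (White): max(1.67, 3) = 3

3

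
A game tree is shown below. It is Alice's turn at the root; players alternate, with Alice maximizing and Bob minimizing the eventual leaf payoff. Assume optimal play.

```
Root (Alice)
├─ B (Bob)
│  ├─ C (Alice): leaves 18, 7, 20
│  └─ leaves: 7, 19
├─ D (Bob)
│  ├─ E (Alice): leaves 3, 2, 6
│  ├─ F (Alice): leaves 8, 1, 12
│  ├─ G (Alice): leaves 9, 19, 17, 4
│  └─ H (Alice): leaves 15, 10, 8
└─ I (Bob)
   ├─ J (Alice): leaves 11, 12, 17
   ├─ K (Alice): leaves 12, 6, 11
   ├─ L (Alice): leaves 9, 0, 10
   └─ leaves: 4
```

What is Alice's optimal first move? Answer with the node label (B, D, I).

C (Alice): max(18, 7, 20) = 20
B (Bob): min(20, 7, 19) = 7
E (Alice): max(3, 2, 6) = 6
F (Alice): max(8, 1, 12) = 12
G (Alice): max(9, 19, 17, 4) = 19
H (Alice): max(15, 10, 8) = 15
D (Bob): min(6, 12, 19, 15) = 6
J (Alice): max(11, 12, 17) = 17
K (Alice): max(12, 6, 11) = 12
L (Alice): max(9, 0, 10) = 10
I (Bob): min(17, 12, 10, 4) = 4
Root (Alice): max(7, 6, 4) = 7
Alice picks the child with the highest value: B (value 7).

B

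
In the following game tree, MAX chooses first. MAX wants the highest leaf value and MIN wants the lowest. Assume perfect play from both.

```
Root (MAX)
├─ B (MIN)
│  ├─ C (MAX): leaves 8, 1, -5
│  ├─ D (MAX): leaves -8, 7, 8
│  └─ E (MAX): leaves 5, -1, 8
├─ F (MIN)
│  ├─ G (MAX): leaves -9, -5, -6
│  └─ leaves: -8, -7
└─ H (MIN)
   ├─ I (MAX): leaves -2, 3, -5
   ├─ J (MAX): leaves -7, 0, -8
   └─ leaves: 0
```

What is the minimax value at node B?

8

C: max(8, 1, -5) = 8
D: max(-8, 7, 8) = 8
E: max(5, -1, 8) = 8
B: min(8, 8, 8) = 8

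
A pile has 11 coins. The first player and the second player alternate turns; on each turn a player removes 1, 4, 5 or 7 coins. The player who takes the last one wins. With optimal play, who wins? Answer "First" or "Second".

Mark each pile size as W (mover wins) or L (mover loses):
i:   0  1  2  3  4  5  6  7  8  9 10 11
     L  W  L  W  W  W  W  W  L  W  L  W
Position 11 is W, so the first player wins.

First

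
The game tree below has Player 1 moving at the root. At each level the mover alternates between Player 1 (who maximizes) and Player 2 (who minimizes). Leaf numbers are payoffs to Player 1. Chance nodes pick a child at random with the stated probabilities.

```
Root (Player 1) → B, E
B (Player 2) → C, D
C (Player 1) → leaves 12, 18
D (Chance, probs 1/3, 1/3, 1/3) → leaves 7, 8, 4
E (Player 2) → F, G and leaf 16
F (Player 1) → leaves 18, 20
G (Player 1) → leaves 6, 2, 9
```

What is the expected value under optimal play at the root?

C (Player 1): max(12, 18) = 18
D (Chance): 1/3·7 + 1/3·8 + 1/3·4 = 6.33
B (Player 2): min(18, 6.33) = 6.33
F (Player 1): max(18, 20) = 20
G (Player 1): max(6, 2, 9) = 9
E (Player 2): min(20, 9, 16) = 9
Root (Player 1): max(6.33, 9) = 9

9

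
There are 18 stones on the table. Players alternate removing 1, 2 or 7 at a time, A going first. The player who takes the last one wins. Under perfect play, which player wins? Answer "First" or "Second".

i:   0  1  2  3  4  5  6  7  8  9 10 11 12 13 14 15 16 17 18
     L  W  W  L  W  W  L  W  W  L  W  W  L  W  W  L  W  W  L
Position 18 is L, so the second player wins.

Second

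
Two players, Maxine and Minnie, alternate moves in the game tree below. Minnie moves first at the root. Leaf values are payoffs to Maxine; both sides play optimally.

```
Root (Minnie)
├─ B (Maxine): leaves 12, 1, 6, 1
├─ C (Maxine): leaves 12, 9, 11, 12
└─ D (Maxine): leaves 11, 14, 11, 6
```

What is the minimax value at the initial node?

B (Maxine): max(12, 1, 6, 1) = 12
C (Maxine): max(12, 9, 11, 12) = 12
D (Maxine): max(11, 14, 11, 6) = 14
Root (Minnie): min(12, 12, 14) = 12

12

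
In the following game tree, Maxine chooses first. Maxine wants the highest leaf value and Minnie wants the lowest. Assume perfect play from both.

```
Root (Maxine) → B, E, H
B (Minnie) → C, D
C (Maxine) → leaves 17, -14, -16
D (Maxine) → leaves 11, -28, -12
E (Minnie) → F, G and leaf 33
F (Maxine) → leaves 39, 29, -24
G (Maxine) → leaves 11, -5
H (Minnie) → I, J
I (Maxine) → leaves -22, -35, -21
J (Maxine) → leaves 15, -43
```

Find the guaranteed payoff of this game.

11

C (Maxine): max(17, -14, -16) = 17
D (Maxine): max(11, -28, -12) = 11
B (Minnie): min(17, 11) = 11
F (Maxine): max(39, 29, -24) = 39
G (Maxine): max(11, -5) = 11
E (Minnie): min(39, 11, 33) = 11
I (Maxine): max(-22, -35, -21) = -21
J (Maxine): max(15, -43) = 15
H (Minnie): min(-21, 15) = -21
Root (Maxine): max(11, 11, -21) = 11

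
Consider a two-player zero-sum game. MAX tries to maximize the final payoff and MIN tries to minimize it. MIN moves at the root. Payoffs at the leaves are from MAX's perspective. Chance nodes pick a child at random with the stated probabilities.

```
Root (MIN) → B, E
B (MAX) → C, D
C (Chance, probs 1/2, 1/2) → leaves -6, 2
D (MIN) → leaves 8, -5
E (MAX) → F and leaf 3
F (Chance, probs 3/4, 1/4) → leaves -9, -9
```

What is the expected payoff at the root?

C (Chance): 1/2·-6 + 1/2·2 = -2
D (MIN): min(8, -5) = -5
B (MAX): max(-2, -5) = -2
F (Chance): 3/4·-9 + 1/4·-9 = -9
E (MAX): max(-9, 3) = 3
Root (MIN): min(-2, 3) = -2

-2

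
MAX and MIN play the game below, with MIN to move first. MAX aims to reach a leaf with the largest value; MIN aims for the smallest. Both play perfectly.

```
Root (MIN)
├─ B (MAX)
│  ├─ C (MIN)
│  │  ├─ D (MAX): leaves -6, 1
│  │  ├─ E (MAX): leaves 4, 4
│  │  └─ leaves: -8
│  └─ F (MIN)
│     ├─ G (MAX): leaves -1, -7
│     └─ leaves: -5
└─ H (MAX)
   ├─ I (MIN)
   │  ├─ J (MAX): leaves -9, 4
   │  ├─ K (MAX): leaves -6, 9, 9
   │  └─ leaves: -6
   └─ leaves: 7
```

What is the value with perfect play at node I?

-6

J: max(-9, 4) = 4
K: max(-6, 9, 9) = 9
I: min(4, 9, -6) = -6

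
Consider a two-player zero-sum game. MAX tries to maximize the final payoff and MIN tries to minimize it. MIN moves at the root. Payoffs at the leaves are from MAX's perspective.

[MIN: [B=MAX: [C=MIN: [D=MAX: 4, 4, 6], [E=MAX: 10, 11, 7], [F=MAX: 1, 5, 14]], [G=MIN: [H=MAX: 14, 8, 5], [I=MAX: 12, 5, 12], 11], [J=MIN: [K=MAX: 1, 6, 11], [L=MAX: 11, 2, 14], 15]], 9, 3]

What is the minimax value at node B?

11

D: max(4, 4, 6) = 6
E: max(10, 11, 7) = 11
F: max(1, 5, 14) = 14
C: min(6, 11, 14) = 6
H: max(14, 8, 5) = 14
I: max(12, 5, 12) = 12
G: min(14, 12, 11) = 11
K: max(1, 6, 11) = 11
L: max(11, 2, 14) = 14
J: min(11, 14, 15) = 11
B: max(6, 11, 11) = 11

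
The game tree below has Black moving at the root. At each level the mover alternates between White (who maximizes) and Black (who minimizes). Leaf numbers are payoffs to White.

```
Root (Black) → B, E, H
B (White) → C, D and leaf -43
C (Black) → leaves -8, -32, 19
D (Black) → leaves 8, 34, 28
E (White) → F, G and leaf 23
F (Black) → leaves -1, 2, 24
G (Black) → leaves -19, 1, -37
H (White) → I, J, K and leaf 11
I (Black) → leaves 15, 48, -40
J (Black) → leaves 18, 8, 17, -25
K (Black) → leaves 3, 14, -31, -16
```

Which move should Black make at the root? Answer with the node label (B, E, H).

C (Black): min(-8, -32, 19) = -32
D (Black): min(8, 34, 28) = 8
B (White): max(-32, 8, -43) = 8
F (Black): min(-1, 2, 24) = -1
G (Black): min(-19, 1, -37) = -37
E (White): max(-1, -37, 23) = 23
I (Black): min(15, 48, -40) = -40
J (Black): min(18, 8, 17, -25) = -25
K (Black): min(3, 14, -31, -16) = -31
H (White): max(-40, -25, -31, 11) = 11
Root (Black): min(8, 23, 11) = 8
Black picks the child with the lowest value: B (value 8).

B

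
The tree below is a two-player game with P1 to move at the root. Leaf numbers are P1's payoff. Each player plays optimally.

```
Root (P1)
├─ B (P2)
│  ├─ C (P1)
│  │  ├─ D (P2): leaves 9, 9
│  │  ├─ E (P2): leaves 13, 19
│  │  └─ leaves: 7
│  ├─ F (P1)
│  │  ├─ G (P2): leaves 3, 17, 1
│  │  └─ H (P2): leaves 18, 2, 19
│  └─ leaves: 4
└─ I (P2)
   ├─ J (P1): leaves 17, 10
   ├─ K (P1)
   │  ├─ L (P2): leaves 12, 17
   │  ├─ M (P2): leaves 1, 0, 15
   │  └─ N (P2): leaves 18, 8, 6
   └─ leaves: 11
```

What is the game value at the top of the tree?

D (P2): min(9, 9) = 9
E (P2): min(13, 19) = 13
C (P1): max(9, 13, 7) = 13
G (P2): min(3, 17, 1) = 1
H (P2): min(18, 2, 19) = 2
F (P1): max(1, 2) = 2
B (P2): min(13, 2, 4) = 2
J (P1): max(17, 10) = 17
L (P2): min(12, 17) = 12
M (P2): min(1, 0, 15) = 0
N (P2): min(18, 8, 6) = 6
K (P1): max(12, 0, 6) = 12
I (P2): min(17, 12, 11) = 11
Root (P1): max(2, 11) = 11

11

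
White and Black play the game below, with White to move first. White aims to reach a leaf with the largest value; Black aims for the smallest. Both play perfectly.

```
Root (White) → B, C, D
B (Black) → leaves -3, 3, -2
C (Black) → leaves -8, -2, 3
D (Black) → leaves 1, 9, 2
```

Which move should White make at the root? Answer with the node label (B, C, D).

D

B (Black): min(-3, 3, -2) = -3
C (Black): min(-8, -2, 3) = -8
D (Black): min(1, 9, 2) = 1
Root (White): max(-3, -8, 1) = 1
White picks the child with the highest value: D (value 1).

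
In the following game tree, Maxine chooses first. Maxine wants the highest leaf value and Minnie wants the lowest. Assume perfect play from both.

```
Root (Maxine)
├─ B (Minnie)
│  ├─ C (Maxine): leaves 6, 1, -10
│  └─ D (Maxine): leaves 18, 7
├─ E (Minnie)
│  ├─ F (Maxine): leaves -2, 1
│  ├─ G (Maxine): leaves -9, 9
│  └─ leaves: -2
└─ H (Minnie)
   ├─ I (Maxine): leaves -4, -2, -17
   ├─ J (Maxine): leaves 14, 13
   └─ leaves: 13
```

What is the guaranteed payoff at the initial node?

C (Maxine): max(6, 1, -10) = 6
D (Maxine): max(18, 7) = 18
B (Minnie): min(6, 18) = 6
F (Maxine): max(-2, 1) = 1
G (Maxine): max(-9, 9) = 9
E (Minnie): min(1, 9, -2) = -2
I (Maxine): max(-4, -2, -17) = -2
J (Maxine): max(14, 13) = 14
H (Minnie): min(-2, 14, 13) = -2
Root (Maxine): max(6, -2, -2) = 6

6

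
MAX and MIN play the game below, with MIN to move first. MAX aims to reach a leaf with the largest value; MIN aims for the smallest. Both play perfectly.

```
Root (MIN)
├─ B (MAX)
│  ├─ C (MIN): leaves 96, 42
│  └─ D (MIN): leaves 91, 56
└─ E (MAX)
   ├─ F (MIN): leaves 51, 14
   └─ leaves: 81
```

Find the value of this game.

56

C (MIN): min(96, 42) = 42
D (MIN): min(91, 56) = 56
B (MAX): max(42, 56) = 56
F (MIN): min(51, 14) = 14
E (MAX): max(14, 81) = 81
Root (MIN): min(56, 81) = 56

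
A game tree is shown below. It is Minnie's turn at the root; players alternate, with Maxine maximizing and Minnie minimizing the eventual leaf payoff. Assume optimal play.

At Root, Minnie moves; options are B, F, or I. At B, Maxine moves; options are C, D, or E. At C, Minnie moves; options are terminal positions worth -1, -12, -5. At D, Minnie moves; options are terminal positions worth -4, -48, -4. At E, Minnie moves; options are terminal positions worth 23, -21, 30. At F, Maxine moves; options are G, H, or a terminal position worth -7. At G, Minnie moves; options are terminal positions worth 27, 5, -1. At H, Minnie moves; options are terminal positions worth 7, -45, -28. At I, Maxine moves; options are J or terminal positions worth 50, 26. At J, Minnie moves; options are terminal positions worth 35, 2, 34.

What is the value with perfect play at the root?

C (Minnie): min(-1, -12, -5) = -12
D (Minnie): min(-4, -48, -4) = -48
E (Minnie): min(23, -21, 30) = -21
B (Maxine): max(-12, -48, -21) = -12
G (Minnie): min(27, 5, -1) = -1
H (Minnie): min(7, -45, -28) = -45
F (Maxine): max(-1, -45, -7) = -1
J (Minnie): min(35, 2, 34) = 2
I (Maxine): max(2, 50, 26) = 50
Root (Minnie): min(-12, -1, 50) = -12

-12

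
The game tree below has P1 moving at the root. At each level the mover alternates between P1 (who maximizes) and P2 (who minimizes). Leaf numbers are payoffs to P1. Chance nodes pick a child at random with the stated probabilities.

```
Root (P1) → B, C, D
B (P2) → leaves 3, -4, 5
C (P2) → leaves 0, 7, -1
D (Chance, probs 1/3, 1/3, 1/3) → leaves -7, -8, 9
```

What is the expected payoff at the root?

B (P2): min(3, -4, 5) = -4
C (P2): min(0, 7, -1) = -1
D (Chance): 1/3·-7 + 1/3·-8 + 1/3·9 = -2
Root (P1): max(-4, -1, -2) = -1

-1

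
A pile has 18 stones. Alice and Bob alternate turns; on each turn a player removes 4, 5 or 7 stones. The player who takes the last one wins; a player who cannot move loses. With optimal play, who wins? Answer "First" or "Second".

First

i:   0  1  2  3  4  5  6  7  8  9 10 11 12 13 14 15 16 17 18
     L  L  L  L  W  W  W  W  W  W  W  L  L  L  L  W  W  W  W
Position 18 is W, so the first player wins.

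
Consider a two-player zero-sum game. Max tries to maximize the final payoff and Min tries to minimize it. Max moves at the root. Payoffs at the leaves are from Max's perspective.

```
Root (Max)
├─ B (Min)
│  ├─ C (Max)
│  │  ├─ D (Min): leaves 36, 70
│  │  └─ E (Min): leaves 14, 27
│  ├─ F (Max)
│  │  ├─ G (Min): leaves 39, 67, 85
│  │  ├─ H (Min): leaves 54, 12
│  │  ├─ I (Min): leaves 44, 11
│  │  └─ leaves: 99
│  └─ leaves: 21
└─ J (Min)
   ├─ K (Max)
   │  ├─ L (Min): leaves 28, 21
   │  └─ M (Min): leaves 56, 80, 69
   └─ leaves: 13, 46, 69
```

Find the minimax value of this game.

D (Min): min(36, 70) = 36
E (Min): min(14, 27) = 14
C (Max): max(36, 14) = 36
G (Min): min(39, 67, 85) = 39
H (Min): min(54, 12) = 12
I (Min): min(44, 11) = 11
F (Max): max(39, 12, 11, 99) = 99
B (Min): min(36, 99, 21) = 21
L (Min): min(28, 21) = 21
M (Min): min(56, 80, 69) = 56
K (Max): max(21, 56) = 56
J (Min): min(56, 13, 46, 69) = 13
Root (Max): max(21, 13) = 21

21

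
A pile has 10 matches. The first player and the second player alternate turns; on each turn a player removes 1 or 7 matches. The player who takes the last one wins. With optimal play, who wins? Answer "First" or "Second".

W/L table (W = player to move can force a win):
i:   0  1  2  3  4  5  6  7  8  9 10
     L  W  L  W  L  W  L  W  L  W  L
Position 10 is L, so the second player wins.

Second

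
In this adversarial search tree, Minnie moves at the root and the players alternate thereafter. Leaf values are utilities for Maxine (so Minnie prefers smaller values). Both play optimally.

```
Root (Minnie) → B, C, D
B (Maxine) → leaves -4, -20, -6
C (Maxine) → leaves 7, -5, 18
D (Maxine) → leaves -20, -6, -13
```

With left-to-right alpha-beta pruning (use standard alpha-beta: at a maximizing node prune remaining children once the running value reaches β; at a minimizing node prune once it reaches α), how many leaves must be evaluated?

7

B [α=-∞,β=+∞]: v=-4
C [α=-∞,β=-4]: v=7 after child 1 ≥ β → β-cutoff, skip 2
D [α=-∞,β=-4]: v=-6
Root [α=-∞,β=+∞]: v=-6
Leaves evaluated: 7 of 9.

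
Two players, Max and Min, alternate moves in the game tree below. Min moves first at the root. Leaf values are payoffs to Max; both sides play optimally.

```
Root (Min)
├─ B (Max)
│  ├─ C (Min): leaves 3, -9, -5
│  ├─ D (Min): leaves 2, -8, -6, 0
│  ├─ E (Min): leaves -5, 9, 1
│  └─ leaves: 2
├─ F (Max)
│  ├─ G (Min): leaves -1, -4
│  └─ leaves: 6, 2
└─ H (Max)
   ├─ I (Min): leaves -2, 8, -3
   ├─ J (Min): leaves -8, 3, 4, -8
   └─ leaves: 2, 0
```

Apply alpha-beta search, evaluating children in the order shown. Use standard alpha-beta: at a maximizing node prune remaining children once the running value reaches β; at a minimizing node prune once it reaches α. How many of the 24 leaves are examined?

19

C [α=-∞,β=+∞]: v=-9
D [α=-9,β=+∞]: v=-8
E [α=-8,β=+∞]: v=-5
B [α=-∞,β=+∞]: v=2
G [α=-∞,β=2]: v=-4
F [α=-∞,β=2]: v=6 after child 2 ≥ β → β-cutoff, skip 1
I [α=-∞,β=2]: v=-3
J [α=-3,β=2]: v=-8 after child 1 ≤ α → α-cutoff, skip 3
H [α=-∞,β=2]: v=2 after child 3 ≥ β → β-cutoff, skip 1
Root [α=-∞,β=+∞]: v=2
Leaves evaluated: 19 of 24.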